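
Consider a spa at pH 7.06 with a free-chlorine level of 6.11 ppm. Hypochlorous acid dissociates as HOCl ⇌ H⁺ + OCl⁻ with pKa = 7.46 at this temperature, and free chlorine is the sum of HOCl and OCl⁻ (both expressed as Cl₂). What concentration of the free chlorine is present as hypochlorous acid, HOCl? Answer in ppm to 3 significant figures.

4.37 ppm

[OCl⁻]/[HOCl] = 10^(pH − pKa) = 10^(7.06 − 7.46) = 10^-0.40 = 0.3981.
Fraction as HOCl = 1 / (1 + 0.3981) = 0.7153.
HOCl = 0.7153 × 6.11 ppm = 4.37 ppm.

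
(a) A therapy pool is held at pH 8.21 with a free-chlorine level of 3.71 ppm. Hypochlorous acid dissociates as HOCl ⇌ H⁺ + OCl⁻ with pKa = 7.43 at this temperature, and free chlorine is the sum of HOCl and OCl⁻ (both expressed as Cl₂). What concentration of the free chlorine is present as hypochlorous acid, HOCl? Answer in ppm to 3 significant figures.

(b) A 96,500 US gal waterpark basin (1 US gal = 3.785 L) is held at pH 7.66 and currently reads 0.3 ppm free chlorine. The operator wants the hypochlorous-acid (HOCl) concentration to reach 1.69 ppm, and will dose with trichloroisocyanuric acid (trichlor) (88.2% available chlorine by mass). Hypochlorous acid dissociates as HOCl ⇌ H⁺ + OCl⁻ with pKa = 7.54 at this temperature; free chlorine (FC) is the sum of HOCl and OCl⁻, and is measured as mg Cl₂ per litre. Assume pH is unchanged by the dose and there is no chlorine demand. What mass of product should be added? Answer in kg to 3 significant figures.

(a) 0.528 ppm; (b) 1.50 kg

(a) [OCl⁻]/[HOCl] = 10^(pH − pKa) = 10^(8.21 − 7.43) = 10^0.78 = 6.026.
(a) Fraction as HOCl = 1 / (1 + 6.026) = 0.1423.
(a) HOCl = 0.1423 × 3.71 ppm = 0.5281 ppm.

(b) Volume: 96,500 US gal × 3.785 L/gal = 365,252 L.
(b) [OCl⁻]/[HOCl] = 10^(pH − pKa) = 10^(7.66 − 7.54) = 1.318; fraction as HOCl = 1/(1 + 1.318) = 0.4314.
(b) Free chlorine required for 1.69 ppm HOCl: 1.69 / 0.4314 = 3.918 ppm.
(b) FC to add: 3.918 − 0.3 = 3.618 mg/L as Cl₂.
(b) Cl₂ equivalent: 3.618 mg/L × 365,252 L = 1321 g.
(b) Product at 88.2% available Cl: 1321 / 0.882 = 1498 g.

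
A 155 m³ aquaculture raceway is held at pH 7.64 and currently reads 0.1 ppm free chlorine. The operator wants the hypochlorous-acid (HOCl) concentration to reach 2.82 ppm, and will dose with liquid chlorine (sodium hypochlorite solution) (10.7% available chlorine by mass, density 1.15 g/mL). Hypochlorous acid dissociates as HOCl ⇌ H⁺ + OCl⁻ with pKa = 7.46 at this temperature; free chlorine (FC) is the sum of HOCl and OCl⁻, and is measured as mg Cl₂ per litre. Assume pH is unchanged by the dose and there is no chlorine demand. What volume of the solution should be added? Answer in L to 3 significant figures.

Volume: 155 m³ = 155,000 L.
[OCl⁻]/[HOCl] = 10^(pH − pKa) = 10^(7.64 − 7.46) = 1.514; fraction as HOCl = 1/(1 + 1.514) = 0.3978.
Free chlorine required for 2.82 ppm HOCl: 2.82 / 0.3978 = 7.088 ppm.
FC to add: 7.088 − 0.1 = 6.988 mg/L as Cl₂.
Cl₂ equivalent: 6.988 mg/L × 155,000 L = 1083 g.
Product at 10.7% available Cl: 1083 / 0.107 = 10,120 g.
Volume: 10,120 g ÷ 1.15 g/mL = 8803 mL.

8.80 L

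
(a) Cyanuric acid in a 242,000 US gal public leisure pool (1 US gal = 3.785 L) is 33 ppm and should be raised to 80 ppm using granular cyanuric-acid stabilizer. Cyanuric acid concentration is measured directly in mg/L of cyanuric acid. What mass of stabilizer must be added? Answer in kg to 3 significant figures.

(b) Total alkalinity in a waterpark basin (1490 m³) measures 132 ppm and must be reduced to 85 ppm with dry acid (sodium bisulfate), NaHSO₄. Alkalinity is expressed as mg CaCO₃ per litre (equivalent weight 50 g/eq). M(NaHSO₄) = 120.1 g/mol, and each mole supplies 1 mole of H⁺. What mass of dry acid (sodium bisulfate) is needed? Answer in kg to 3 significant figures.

(a) 43.1 kg; (b) 168 kg

(a) Volume: 242,000 US gal × 3.785 L/gal = 915,970 L.
(a) CYA to add: (80 − 33) = 47 mg/L × 915,970 L = 43,050 g cyanuric acid.

(b) Volume: 1490 m³ = 1,490,000 L.
(b) Alkalinity to neutralize: (132 − 85) = 47 mg/L as CaCO₃ × 1,490,000 L = 70,030 g as CaCO₃.
(b) Equivalents of H⁺ required: 70,030 ÷ 50 g/eq = 1401 eq = 1401 mol NaHSO₄.
(b) Mass of NaHSO₄: 1401 × 120.1 = 168,200 g.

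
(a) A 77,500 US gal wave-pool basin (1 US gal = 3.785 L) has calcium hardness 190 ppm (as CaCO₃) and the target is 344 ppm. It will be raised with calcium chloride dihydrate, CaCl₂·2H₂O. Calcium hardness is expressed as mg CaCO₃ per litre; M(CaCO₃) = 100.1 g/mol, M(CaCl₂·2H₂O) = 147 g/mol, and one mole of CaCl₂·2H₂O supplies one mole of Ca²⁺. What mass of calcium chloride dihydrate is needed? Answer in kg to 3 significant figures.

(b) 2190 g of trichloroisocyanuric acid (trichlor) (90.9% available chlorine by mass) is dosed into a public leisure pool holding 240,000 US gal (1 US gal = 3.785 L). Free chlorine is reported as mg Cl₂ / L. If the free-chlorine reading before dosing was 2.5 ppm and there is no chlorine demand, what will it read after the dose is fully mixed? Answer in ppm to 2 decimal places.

(a) 66.3 kg; (b) 4.69 ppm

(a) Volume: 77,500 US gal × 3.785 L/gal = 293,338 L.
(a) Hardness to add: (344 − 190) = 154 mg/L as CaCO₃ × 293,338 L = 45,170 g as CaCO₃.
(a) Moles of Ca²⁺ (1 mol Ca²⁺ ≡ 1 mol CaCO₃): 45,170 / 100.1 g/mol = 451.3 mol.
(a) Mass of CaCl₂·2H₂O: 451.3 × 147 = 66,340 g.

(b) Volume: 240,000 US gal × 3.785 L/gal = 908,400 L.
(b) Available chlorine delivered: 2190 g × 0.909 = 1991 g as Cl₂.
(b) Concentration rise: 1991 g / 908,400 L = 2.191 mg/L = 2.19 ppm.
(b) Final FC: 2.5 + 2.19 = 4.69 ppm.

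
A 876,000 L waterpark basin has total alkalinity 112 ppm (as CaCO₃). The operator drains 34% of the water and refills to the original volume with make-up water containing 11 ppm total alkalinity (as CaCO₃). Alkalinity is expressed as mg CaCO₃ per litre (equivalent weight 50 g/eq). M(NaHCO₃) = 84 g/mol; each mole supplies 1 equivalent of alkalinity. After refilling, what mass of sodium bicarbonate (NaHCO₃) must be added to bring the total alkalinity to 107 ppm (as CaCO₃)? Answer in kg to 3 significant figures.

43.2 kg

After draining 34% and refilling: 112 × 0.66 + 11 × 0.34 = 77.66 ppm.
Deficit to target: 107 − 77.66 = 29.34 mg/L.
As CaCO₃: 29.34 mg/L × 876,000 L = 25,700 g; ÷ 50 g/eq ÷ 1 = 514 mol NaHCO₃.
Mass: 514 × 84 = 43,180 g.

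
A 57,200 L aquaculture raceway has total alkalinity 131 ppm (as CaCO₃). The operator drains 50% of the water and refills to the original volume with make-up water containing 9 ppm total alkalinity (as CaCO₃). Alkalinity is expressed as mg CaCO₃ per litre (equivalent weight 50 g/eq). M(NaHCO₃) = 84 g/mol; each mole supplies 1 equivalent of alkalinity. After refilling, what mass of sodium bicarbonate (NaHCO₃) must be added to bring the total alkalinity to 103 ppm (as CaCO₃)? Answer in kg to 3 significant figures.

After draining 50% and refilling: 131 × 0.50 + 9 × 0.50 = 70 ppm.
Deficit to target: 103 − 70 = 33 mg/L.
As CaCO₃: 33 mg/L × 57,200 L = 1888 g; ÷ 50 g/eq ÷ 1 = 37.75 mol NaHCO₃.
Mass: 37.75 × 84 = 3171 g.

3.17 kg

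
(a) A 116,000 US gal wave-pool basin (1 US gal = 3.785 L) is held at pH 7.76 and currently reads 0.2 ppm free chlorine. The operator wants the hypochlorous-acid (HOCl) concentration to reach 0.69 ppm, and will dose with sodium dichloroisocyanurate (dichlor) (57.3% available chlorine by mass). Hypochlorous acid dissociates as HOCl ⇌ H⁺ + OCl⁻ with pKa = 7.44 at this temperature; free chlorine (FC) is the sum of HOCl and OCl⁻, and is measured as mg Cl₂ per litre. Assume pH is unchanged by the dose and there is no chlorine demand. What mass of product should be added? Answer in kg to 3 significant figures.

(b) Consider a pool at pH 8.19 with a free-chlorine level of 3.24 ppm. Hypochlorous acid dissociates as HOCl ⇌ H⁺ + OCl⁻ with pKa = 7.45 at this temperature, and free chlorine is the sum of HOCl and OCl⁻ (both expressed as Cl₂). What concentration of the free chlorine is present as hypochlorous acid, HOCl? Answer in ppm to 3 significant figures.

(a) Volume: 116,000 US gal × 3.785 L/gal = 439,060 L.
(a) [OCl⁻]/[HOCl] = 10^(pH − pKa) = 10^(7.76 − 7.44) = 2.089; fraction as HOCl = 1/(1 + 2.089) = 0.3237.
(a) Free chlorine required for 0.69 ppm HOCl: 0.69 / 0.3237 = 2.132 ppm.
(a) FC to add: 2.132 − 0.2 = 1.932 mg/L as Cl₂.
(a) Cl₂ equivalent: 1.932 mg/L × 439,060 L = 848.1 g.
(a) Product at 57.3% available Cl: 848.1 / 0.573 = 1480 g.

(b) [OCl⁻]/[HOCl] = 10^(pH − pKa) = 10^(8.19 − 7.45) = 10^0.74 = 5.495.
(b) Fraction as HOCl = 1 / (1 + 5.495) = 0.154.
(b) HOCl = 0.154 × 3.24 ppm = 0.4988 ppm.

(a) 1.48 kg; (b) 0.499 ppm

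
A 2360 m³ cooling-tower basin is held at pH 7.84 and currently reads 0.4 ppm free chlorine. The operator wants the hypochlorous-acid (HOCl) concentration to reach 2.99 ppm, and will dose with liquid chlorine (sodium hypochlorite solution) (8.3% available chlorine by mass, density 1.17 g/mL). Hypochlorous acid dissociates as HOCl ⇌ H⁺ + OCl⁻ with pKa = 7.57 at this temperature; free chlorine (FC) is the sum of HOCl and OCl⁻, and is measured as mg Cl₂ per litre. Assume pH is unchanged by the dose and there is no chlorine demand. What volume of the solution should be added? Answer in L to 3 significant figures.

Volume: 2360 m³ = 2,360,000 L.
[OCl⁻]/[HOCl] = 10^(pH − pKa) = 10^(7.84 − 7.57) = 1.862; fraction as HOCl = 1/(1 + 1.862) = 0.3494.
Free chlorine required for 2.99 ppm HOCl: 2.99 / 0.3494 = 8.558 ppm.
FC to add: 8.558 − 0.4 = 8.158 mg/L as Cl₂.
Cl₂ equivalent: 8.158 mg/L × 2,360,000 L = 19,250 g.
Product at 8.3% available Cl: 19,250 / 0.083 = 232,000 g.
Volume: 232,000 g ÷ 1.17 g/mL = 198,200 mL.

198 L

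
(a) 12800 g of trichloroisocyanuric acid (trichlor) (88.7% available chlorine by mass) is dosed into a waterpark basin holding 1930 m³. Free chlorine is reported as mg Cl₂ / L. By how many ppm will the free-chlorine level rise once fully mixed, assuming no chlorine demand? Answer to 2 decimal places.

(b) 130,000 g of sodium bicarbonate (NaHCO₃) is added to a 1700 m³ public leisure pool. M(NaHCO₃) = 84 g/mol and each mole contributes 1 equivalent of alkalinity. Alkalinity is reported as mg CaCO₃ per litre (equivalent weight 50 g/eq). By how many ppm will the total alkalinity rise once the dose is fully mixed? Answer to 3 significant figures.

(a) 5.88 ppm; (b) 45.5 ppm

(a) Volume: 1930 m³ = 1,930,000 L.
(a) Available chlorine delivered: 12,800 g × 0.887 = 11,350 g as Cl₂.
(a) Concentration rise: 11,350 g / 1,930,000 L = 5.883 mg/L = 5.88 ppm.

(b) Volume: 1700 m³ = 1,700,000 L.
(b) Moles of NaHCO₃: 130,000 g ÷ 84 g/mol = 1548 mol → 1548 eq of alkalinity.
(b) As CaCO₃: 1548 eq × 50 g/eq = 77,380 g.
(b) Rise: 77,380 g / 1,700,000 L × 1000 = 45.52 mg/L.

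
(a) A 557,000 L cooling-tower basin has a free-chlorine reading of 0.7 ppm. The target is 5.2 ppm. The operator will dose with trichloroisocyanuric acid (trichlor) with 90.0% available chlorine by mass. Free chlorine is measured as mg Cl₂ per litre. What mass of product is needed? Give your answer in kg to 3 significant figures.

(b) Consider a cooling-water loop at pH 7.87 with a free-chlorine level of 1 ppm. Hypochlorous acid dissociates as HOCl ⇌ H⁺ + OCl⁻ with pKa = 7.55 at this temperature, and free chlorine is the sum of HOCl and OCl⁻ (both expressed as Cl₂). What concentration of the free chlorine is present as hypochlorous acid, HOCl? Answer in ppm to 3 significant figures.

(a) 2.79 kg; (b) 0.324 ppm

(a) Chlorine deficit: 5.2 − 0.7 = 4.5 ppm = 4.5 mg/L as Cl₂.
(a) Cl₂ equivalent needed: 4.5 mg/L × 557,000 L = 2,506,000 mg = 2506 g.
(a) Product at 90.0% available chlorine: 2506 / 0.9 = 2785 g.

(b) [OCl⁻]/[HOCl] = 10^(pH − pKa) = 10^(7.87 − 7.55) = 10^0.32 = 2.089.
(b) Fraction as HOCl = 1 / (1 + 2.089) = 0.3237.
(b) HOCl = 0.3237 × 1 ppm = 0.3237 ppm.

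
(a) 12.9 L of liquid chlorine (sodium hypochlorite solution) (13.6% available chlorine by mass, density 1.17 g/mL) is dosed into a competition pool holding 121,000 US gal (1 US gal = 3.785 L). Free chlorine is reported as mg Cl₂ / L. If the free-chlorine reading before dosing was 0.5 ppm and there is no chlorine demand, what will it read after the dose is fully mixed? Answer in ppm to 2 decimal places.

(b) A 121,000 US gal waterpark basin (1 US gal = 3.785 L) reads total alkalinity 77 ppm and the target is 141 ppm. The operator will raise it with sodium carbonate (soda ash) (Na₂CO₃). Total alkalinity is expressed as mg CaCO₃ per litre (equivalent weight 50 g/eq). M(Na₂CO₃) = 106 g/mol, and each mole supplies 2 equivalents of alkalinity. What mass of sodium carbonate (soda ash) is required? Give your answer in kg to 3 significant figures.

(a) 4.98 ppm; (b) 31.1 kg

(a) Volume: 121,000 US gal × 3.785 L/gal = 457,985 L.
(a) Mass of solution: 12.9 L × 1000 mL/L × 1.17 g/mL = 15,090 g.
(a) Available chlorine delivered: 15,090 g × 0.136 = 2053 g as Cl₂.
(a) Concentration rise: 2053 g / 457,985 L = 4.482 mg/L = 4.48 ppm.
(a) Final FC: 0.5 + 4.48 = 4.98 ppm.

(b) Volume: 121,000 US gal × 3.785 L/gal = 457,985 L.
(b) Alkalinity to add: (141 − 77) = 64 mg/L as CaCO₃ × 457,985 L = 29,310 g as CaCO₃.
(b) Equivalents: 29,310 g ÷ 50 g/eq = 586.2 eq.
(b) Each mole of Na₂CO₃ supplies 2 eq, so 586.2 / 2 = 293.1 mol.
(b) Mass: 293.1 mol × 106 g/mol = 31,070 g.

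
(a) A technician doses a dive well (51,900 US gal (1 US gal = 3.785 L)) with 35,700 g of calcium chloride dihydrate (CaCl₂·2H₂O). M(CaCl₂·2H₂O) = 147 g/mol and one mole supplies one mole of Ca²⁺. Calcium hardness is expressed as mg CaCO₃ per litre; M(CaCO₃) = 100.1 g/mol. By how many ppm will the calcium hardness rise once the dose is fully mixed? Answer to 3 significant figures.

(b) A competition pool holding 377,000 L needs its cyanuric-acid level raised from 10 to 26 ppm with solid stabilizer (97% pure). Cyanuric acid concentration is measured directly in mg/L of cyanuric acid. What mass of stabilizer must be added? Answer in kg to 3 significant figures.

(a) Volume: 51,900 US gal × 3.785 L/gal = 196,442 L.
(a) Moles of Ca²⁺: 35,700 g ÷ 147 g/mol = 242.9 mol.
(a) As CaCO₃: 242.9 mol × 100.1 g/mol = 24,310 g.
(a) Rise: 24,310 g / 196,442 L × 1000 = 123.8 mg/L.

(b) CYA to add: (26 − 10) = 16 mg/L × 377,000 L = 6032 g cyanuric acid.
(b) At 97% purity: 6032 / 0.97 = 6219 g product.

(a) 124 ppm; (b) 6.22 kg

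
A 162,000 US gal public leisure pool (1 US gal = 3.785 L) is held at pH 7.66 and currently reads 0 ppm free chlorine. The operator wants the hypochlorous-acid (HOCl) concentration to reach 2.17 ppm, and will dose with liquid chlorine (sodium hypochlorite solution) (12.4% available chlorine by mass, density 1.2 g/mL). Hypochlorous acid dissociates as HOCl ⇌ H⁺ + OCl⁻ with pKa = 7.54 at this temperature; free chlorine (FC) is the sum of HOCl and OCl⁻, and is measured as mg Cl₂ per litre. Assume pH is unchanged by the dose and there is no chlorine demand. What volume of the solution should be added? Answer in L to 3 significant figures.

Volume: 162,000 US gal × 3.785 L/gal = 613,170 L.
[OCl⁻]/[HOCl] = 10^(pH − pKa) = 10^(7.66 − 7.54) = 1.318; fraction as HOCl = 1/(1 + 1.318) = 0.4314.
Free chlorine required for 2.17 ppm HOCl: 2.17 / 0.4314 = 5.031 ppm.
FC to add: 5.031 − 0 = 5.031 mg/L as Cl₂.
Cl₂ equivalent: 5.031 mg/L × 613,170 L = 3085 g.
Product at 12.4% available Cl: 3085 / 0.124 = 24,880 g.
Volume: 24,880 g ÷ 1.2 g/mL = 20,730 mL.

20.7 L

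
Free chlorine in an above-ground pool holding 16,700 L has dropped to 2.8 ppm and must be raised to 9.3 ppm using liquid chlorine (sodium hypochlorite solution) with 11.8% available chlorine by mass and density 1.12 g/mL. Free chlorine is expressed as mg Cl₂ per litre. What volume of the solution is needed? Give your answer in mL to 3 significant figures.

821 mL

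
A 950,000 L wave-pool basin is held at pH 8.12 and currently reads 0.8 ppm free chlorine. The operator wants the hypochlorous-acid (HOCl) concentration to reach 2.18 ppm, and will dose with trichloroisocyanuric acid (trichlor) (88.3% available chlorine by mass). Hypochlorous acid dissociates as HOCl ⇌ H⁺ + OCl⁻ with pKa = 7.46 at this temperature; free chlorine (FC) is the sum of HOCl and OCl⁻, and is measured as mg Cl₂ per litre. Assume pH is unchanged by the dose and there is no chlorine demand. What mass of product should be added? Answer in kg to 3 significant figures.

12.2 kg

[OCl⁻]/[HOCl] = 10^(pH − pKa) = 10^(8.12 − 7.46) = 4.571; fraction as HOCl = 1/(1 + 4.571) = 0.1795.
Free chlorine required for 2.18 ppm HOCl: 2.18 / 0.1795 = 12.14 ppm.
FC to add: 12.14 − 0.8 = 11.34 mg/L as Cl₂.
Cl₂ equivalent: 11.34 mg/L × 950,000 L = 10,780 g.
Product at 88.3% available Cl: 10,780 / 0.883 = 12,210 g.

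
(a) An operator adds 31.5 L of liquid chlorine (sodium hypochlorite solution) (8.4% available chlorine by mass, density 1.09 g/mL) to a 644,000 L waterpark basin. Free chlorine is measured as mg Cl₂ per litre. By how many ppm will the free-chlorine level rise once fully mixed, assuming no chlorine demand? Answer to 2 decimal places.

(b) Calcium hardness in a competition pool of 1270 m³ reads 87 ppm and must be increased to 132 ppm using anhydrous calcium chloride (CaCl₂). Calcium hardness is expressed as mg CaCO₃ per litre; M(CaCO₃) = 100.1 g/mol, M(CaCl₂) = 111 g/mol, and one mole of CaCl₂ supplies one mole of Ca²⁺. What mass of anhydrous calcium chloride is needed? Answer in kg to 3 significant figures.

(a) 4.48 ppm; (b) 63.4 kg

(a) Mass of solution: 31.5 L × 1000 mL/L × 1.09 g/mL = 34,340 g.
(a) Available chlorine delivered: 34,340 g × 0.084 = 2884 g as Cl₂.
(a) Concentration rise: 2884 g / 644,000 L = 4.478 mg/L = 4.48 ppm.

(b) Volume: 1270 m³ = 1,270,000 L.
(b) Hardness to add: (132 − 87) = 45 mg/L as CaCO₃ × 1,270,000 L = 57,150 g as CaCO₃.
(b) Moles of Ca²⁺ (1 mol Ca²⁺ ≡ 1 mol CaCO₃): 57,150 / 100.1 g/mol = 570.9 mol.
(b) Mass of CaCl₂: 570.9 × 111 = 63,370 g.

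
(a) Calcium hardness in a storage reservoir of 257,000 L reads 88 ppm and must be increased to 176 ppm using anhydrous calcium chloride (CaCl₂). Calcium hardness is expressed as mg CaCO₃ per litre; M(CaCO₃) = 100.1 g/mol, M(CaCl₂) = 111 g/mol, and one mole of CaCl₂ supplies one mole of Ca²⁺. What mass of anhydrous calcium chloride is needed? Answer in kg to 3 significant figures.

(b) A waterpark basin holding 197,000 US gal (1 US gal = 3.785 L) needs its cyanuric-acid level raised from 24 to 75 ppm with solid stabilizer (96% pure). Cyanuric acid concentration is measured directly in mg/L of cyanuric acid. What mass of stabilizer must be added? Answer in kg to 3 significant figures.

(a) Hardness to add: (176 − 88) = 88 mg/L as CaCO₃ × 257,000 L = 22,620 g as CaCO₃.
(a) Moles of Ca²⁺ (1 mol Ca²⁺ ≡ 1 mol CaCO₃): 22,620 / 100.1 g/mol = 225.9 mol.
(a) Mass of CaCl₂: 225.9 × 111 = 25,080 g.

(b) Volume: 197,000 US gal × 3.785 L/gal = 745,645 L.
(b) CYA to add: (75 − 24) = 51 mg/L × 745,645 L = 38,030 g cyanuric acid.
(b) At 96% purity: 38,030 / 0.96 = 39,610 g product.

(a) 25.1 kg; (b) 39.6 kg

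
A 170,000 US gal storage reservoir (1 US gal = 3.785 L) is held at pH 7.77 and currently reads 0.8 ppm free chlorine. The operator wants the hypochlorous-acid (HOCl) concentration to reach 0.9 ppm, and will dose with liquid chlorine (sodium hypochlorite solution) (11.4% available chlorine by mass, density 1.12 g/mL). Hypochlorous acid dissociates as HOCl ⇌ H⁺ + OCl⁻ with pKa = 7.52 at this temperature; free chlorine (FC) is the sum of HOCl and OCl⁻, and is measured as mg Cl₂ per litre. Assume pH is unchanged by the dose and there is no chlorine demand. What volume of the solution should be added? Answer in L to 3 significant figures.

Volume: 170,000 US gal × 3.785 L/gal = 643,450 L.
[OCl⁻]/[HOCl] = 10^(pH − pKa) = 10^(7.77 − 7.52) = 1.778; fraction as HOCl = 1/(1 + 1.778) = 0.3599.
Free chlorine required for 0.9 ppm HOCl: 0.9 / 0.3599 = 2.5 ppm.
FC to add: 2.5 − 0.8 = 1.7 mg/L as Cl₂.
Cl₂ equivalent: 1.7 mg/L × 643,450 L = 1094 g.
Product at 11.4% available Cl: 1094 / 0.114 = 9598 g.
Volume: 9598 g ÷ 1.12 g/mL = 8570 mL.

8.57 L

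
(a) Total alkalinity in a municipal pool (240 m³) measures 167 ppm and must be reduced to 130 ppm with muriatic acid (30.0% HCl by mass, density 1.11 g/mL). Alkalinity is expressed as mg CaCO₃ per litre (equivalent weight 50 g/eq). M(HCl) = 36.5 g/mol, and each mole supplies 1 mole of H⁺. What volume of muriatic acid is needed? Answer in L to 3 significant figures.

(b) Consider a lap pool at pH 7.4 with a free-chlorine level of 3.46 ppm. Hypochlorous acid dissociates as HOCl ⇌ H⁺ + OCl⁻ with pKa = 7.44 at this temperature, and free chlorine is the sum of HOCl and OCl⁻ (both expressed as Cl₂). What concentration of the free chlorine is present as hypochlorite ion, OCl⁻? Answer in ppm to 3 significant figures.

(a) 19.5 L; (b) 1.65 ppm

(a) Volume: 240 m³ = 240,000 L.
(a) Alkalinity to neutralize: (167 − 130) = 37 mg/L as CaCO₃ × 240,000 L = 8880 g as CaCO₃.
(a) Equivalents of H⁺ required: 8880 ÷ 50 g/eq = 177.6 eq = 177.6 mol HCl.
(a) Mass of HCl: 177.6 × 36.5 = 6482 g.
(a) Mass of 30.0% solution: 6482 / 0.3 = 21,610 g.
(a) Volume: 21,610 g ÷ 1.11 g/mL = 19,470 mL.

(b) [OCl⁻]/[HOCl] = 10^(pH − pKa) = 10^(7.4 − 7.44) = 10^-0.04 = 0.912.
(b) Fraction as HOCl = 1 / (1 + 0.912) = 0.523.
(b) OCl⁻ = (1 − 0.523) × 3.46 ppm = 1.65 ppm.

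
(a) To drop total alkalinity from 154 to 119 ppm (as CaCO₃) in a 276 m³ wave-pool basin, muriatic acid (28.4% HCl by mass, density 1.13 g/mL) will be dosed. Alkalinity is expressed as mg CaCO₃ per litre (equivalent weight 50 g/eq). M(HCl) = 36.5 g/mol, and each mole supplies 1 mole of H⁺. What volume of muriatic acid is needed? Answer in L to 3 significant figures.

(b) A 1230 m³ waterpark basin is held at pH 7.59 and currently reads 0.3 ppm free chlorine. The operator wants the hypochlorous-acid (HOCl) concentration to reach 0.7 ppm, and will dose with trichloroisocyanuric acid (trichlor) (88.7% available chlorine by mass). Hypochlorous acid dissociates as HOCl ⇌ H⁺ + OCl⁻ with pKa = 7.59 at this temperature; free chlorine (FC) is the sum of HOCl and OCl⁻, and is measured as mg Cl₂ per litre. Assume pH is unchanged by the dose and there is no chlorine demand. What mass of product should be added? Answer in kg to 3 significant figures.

(a) Volume: 276 m³ = 276,000 L.
(a) Alkalinity to neutralize: (154 − 119) = 35 mg/L as CaCO₃ × 276,000 L = 9660 g as CaCO₃.
(a) Equivalents of H⁺ required: 9660 ÷ 50 g/eq = 193.2 eq = 193.2 mol HCl.
(a) Mass of HCl: 193.2 × 36.5 = 7052 g.
(a) Mass of 28.4% solution: 7052 / 0.284 = 24,830 g.
(a) Volume: 24,830 g ÷ 1.13 g/mL = 21,970 mL.

(b) Volume: 1230 m³ = 1,230,000 L.
(b) [OCl⁻]/[HOCl] = 10^(pH − pKa) = 10^(7.59 − 7.59) = 1; fraction as HOCl = 1/(1 + 1) = 0.5.
(b) Free chlorine required for 0.7 ppm HOCl: 0.7 / 0.5 = 1.4 ppm.
(b) FC to add: 1.4 − 0.3 = 1.1 mg/L as Cl₂.
(b) Cl₂ equivalent: 1.1 mg/L × 1,230,000 L = 1353 g.
(b) Product at 88.7% available Cl: 1353 / 0.887 = 1525 g.

(a) 22.0 L; (b) 1.53 kg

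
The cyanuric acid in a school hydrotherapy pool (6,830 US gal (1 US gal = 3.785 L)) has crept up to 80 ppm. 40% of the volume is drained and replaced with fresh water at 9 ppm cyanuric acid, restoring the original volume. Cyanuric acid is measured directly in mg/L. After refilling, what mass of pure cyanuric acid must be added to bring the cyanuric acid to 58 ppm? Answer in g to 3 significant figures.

Volume: 6,830 US gal × 3.785 L/gal = 25,852 L.
After draining 40% and refilling: 80 × 0.60 + 9 × 0.40 = 51.6 ppm.
Deficit to target: 58 − 51.6 = 6.4 mg/L.
Mass: 6.4 mg/L × 25,852 L = 165.4 g cyanuric acid.

165 g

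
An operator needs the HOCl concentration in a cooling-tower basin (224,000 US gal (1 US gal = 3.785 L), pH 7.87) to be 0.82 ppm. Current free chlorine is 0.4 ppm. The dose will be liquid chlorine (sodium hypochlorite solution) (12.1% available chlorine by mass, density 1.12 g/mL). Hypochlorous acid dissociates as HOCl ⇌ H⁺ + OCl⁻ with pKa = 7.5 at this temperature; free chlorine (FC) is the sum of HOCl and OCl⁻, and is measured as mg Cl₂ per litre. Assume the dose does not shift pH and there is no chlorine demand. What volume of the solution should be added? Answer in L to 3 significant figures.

14.7 L

Volume: 224,000 US gal × 3.785 L/gal = 847,840 L.
[OCl⁻]/[HOCl] = 10^(pH − pKa) = 10^(7.87 − 7.5) = 2.344; fraction as HOCl = 1/(1 + 2.344) = 0.299.
Free chlorine required for 0.82 ppm HOCl: 0.82 / 0.299 = 2.742 ppm.
FC to add: 2.742 − 0.4 = 2.342 mg/L as Cl₂.
Cl₂ equivalent: 2.342 mg/L × 847,840 L = 1986 g.
Product at 12.1% available Cl: 1986 / 0.121 = 16,410 g.
Volume: 16,410 g ÷ 1.12 g/mL = 14,650 mL.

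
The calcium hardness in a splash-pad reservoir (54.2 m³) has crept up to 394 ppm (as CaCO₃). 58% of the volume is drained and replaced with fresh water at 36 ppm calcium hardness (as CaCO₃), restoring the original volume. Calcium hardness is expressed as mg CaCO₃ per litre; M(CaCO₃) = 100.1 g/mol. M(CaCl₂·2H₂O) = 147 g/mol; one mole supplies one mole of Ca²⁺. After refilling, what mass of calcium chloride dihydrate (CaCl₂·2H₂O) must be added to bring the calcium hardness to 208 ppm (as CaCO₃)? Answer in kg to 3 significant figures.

1.72 kg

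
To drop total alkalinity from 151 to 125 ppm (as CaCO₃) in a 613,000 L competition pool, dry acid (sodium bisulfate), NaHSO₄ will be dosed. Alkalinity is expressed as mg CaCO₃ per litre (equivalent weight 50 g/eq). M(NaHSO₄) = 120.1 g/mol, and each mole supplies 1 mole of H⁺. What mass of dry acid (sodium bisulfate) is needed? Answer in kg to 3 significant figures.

Alkalinity to neutralize: (151 − 125) = 26 mg/L as CaCO₃ × 613,000 L = 15,940 g as CaCO₃.
Equivalents of H⁺ required: 15,940 ÷ 50 g/eq = 318.8 eq = 318.8 mol NaHSO₄.
Mass of NaHSO₄: 318.8 × 120.1 = 38,280 g.

38.3 kg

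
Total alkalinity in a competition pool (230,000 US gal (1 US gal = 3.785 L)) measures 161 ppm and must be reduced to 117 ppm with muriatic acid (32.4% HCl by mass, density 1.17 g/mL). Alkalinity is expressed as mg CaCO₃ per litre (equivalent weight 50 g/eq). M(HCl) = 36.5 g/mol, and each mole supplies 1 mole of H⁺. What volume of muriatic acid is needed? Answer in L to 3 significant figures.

Volume: 230,000 US gal × 3.785 L/gal = 870,550 L.
Alkalinity to neutralize: (161 − 117) = 44 mg/L as CaCO₃ × 870,550 L = 38,300 g as CaCO₃.
Equivalents of H⁺ required: 38,300 ÷ 50 g/eq = 766.1 eq = 766.1 mol HCl.
Mass of HCl: 766.1 × 36.5 = 27,960 g.
Mass of 32.4% solution: 27,960 / 0.324 = 86,300 g.
Volume: 86,300 g ÷ 1.17 g/mL = 73,760 mL.

73.8 L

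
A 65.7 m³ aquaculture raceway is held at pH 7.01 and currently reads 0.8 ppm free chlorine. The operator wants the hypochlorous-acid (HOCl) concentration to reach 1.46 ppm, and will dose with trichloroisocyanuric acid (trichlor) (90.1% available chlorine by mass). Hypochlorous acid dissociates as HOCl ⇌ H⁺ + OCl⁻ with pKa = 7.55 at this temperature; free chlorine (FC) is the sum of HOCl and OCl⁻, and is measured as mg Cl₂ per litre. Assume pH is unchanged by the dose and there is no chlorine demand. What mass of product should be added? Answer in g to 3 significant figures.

Volume: 65.7 m³ = 65,700 L.
[OCl⁻]/[HOCl] = 10^(pH − pKa) = 10^(7.01 − 7.55) = 0.2884; fraction as HOCl = 1/(1 + 0.2884) = 0.7762.
Free chlorine required for 1.46 ppm HOCl: 1.46 / 0.7762 = 1.881 ppm.
FC to add: 1.881 − 0.8 = 1.081 mg/L as Cl₂.
Cl₂ equivalent: 1.081 mg/L × 65,700 L = 71.03 g.
Product at 90.1% available Cl: 71.03 / 0.901 = 78.83 g.

78.8 g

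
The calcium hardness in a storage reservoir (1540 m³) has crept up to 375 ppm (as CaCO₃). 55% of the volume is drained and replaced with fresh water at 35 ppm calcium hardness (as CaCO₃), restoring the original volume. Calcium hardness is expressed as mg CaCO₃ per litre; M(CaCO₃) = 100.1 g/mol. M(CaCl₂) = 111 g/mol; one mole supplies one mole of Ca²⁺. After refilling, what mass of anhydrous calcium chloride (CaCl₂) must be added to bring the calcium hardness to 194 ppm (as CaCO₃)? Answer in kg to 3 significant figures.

Volume: 1540 m³ = 1,540,000 L.
After draining 55% and refilling: 375 × 0.45 + 35 × 0.55 = 188 ppm.
Deficit to target: 194 − 188 = 6 mg/L.
As CaCO₃: 6 mg/L × 1,540,000 L = 9240 g; ÷ 100.1 = 92.31 mol Ca²⁺.
Mass: 92.31 × 111 = 10,250 g.

10.2 kg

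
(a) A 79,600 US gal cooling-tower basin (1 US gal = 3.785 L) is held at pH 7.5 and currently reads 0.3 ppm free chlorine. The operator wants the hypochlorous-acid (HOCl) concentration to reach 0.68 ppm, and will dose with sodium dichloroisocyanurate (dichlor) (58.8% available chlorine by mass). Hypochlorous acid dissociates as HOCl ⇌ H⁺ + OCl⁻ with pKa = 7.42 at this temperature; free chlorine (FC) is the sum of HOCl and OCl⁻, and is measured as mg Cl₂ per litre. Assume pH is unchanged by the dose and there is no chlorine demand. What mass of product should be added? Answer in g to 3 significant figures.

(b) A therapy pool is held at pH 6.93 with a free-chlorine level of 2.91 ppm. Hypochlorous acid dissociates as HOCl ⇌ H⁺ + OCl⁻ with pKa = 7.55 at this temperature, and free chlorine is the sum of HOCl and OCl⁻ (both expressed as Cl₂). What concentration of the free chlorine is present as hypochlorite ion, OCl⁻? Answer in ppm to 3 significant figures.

(a) Volume: 79,600 US gal × 3.785 L/gal = 301,286 L.
(a) [OCl⁻]/[HOCl] = 10^(pH − pKa) = 10^(7.5 − 7.42) = 1.202; fraction as HOCl = 1/(1 + 1.202) = 0.4541.
(a) Free chlorine required for 0.68 ppm HOCl: 0.68 / 0.4541 = 1.498 ppm.
(a) FC to add: 1.498 − 0.3 = 1.198 mg/L as Cl₂.
(a) Cl₂ equivalent: 1.198 mg/L × 301,286 L = 360.8 g.
(a) Product at 58.8% available Cl: 360.8 / 0.588 = 613.6 g.

(b) [OCl⁻]/[HOCl] = 10^(pH − pKa) = 10^(6.93 − 7.55) = 10^-0.62 = 0.2399.
(b) Fraction as HOCl = 1 / (1 + 0.2399) = 0.8065.
(b) OCl⁻ = (1 − 0.8065) × 2.91 ppm = 0.563 ppm.

(a) 614 g; (b) 0.563 ppm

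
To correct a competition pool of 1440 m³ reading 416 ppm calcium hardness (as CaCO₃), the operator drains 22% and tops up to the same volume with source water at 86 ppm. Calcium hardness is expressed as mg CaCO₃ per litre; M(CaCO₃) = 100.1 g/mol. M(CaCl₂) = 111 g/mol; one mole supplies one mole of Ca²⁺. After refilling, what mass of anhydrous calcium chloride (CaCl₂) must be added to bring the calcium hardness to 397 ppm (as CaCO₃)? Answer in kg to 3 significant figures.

Volume: 1440 m³ = 1,440,000 L.
After draining 22% and refilling: 416 × 0.78 + 86 × 0.22 = 343.4 ppm.
Deficit to target: 397 − 343.4 = 53.6 mg/L.
As CaCO₃: 53.6 mg/L × 1,440,000 L = 77,180 g; ÷ 100.1 = 771.1 mol Ca²⁺.
Mass: 771.1 × 111 = 85,590 g.

85.6 kg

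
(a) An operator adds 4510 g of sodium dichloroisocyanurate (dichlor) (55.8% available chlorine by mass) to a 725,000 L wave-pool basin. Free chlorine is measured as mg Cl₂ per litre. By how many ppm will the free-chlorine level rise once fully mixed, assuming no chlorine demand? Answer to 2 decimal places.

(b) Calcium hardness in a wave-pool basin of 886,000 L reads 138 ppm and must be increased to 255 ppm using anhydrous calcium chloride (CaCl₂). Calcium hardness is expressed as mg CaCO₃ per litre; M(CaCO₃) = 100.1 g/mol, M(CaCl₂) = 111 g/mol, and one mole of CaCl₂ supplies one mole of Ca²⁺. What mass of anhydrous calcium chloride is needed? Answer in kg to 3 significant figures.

(a) Available chlorine delivered: 4510 g × 0.558 = 2517 g as Cl₂.
(a) Concentration rise: 2517 g / 725,000 L = 3.471 mg/L = 3.47 ppm.

(b) Hardness to add: (255 − 138) = 117 mg/L as CaCO₃ × 886,000 L = 103,700 g as CaCO₃.
(b) Moles of Ca²⁺ (1 mol Ca²⁺ ≡ 1 mol CaCO₃): 103,700 / 100.1 g/mol = 1036 mol.
(b) Mass of CaCl₂: 1036 × 111 = 114,900 g.

(a) 3.47 ppm; (b) 115 kg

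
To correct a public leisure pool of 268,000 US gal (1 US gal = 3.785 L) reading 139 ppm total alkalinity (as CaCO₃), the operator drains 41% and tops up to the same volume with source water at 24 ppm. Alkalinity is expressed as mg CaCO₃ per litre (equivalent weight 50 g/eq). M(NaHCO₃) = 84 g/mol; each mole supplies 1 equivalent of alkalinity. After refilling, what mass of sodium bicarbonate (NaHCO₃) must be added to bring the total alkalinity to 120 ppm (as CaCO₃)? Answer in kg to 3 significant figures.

Volume: 268,000 US gal × 3.785 L/gal = 1,014,380 L.
After draining 41% and refilling: 139 × 0.59 + 24 × 0.41 = 91.85 ppm.
Deficit to target: 120 − 91.85 = 28.15 mg/L.
As CaCO₃: 28.15 mg/L × 1,014,380 L = 28,550 g; ÷ 50 g/eq ÷ 1 = 571.1 mol NaHCO₃.
Mass: 571.1 × 84 = 47,970 g.

48.0 kg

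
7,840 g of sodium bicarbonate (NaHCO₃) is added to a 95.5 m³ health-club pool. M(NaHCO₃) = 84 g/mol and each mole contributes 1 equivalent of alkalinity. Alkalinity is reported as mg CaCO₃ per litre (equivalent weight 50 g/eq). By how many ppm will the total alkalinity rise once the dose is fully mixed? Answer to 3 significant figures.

48.9 ppm

Volume: 95.5 m³ = 95,500 L.
Moles of NaHCO₃: 7,840 g ÷ 84 g/mol = 93.33 mol → 93.33 eq of alkalinity.
As CaCO₃: 93.33 eq × 50 g/eq = 4667 g.
Rise: 4667 g / 95,500 L × 1000 = 48.87 mg/L.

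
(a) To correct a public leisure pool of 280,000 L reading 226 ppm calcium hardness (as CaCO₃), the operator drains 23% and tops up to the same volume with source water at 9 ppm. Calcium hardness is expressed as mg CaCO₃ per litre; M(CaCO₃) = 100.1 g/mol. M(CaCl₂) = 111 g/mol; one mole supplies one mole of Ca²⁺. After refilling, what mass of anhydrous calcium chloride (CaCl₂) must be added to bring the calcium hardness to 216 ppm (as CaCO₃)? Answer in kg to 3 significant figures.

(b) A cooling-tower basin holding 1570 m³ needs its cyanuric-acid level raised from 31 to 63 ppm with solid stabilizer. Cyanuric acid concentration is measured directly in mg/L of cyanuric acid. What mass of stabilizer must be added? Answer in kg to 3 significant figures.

(a) 12.4 kg; (b) 50.2 kg

(a) After draining 23% and refilling: 226 × 0.77 + 9 × 0.23 = 176.09 ppm.
(a) Deficit to target: 216 − 176.09 = 39.91 mg/L.
(a) As CaCO₃: 39.91 mg/L × 280,000 L = 11,170 g; ÷ 100.1 = 111.6 mol Ca²⁺.
(a) Mass: 111.6 × 111 = 12,390 g.

(b) Volume: 1570 m³ = 1,570,000 L.
(b) CYA to add: (63 − 31) = 32 mg/L × 1,570,000 L = 50,240 g cyanuric acid.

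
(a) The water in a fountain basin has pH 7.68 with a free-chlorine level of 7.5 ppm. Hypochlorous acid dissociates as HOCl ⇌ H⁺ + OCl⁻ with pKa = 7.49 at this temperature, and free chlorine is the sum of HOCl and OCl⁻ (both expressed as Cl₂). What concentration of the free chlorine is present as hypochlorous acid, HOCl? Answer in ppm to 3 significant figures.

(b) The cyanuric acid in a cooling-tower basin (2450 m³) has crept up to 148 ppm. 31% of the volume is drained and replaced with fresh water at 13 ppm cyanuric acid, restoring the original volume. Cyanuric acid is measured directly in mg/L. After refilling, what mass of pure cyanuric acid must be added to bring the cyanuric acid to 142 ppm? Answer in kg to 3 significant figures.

(a) [OCl⁻]/[HOCl] = 10^(pH − pKa) = 10^(7.68 − 7.49) = 10^0.19 = 1.549.
(a) Fraction as HOCl = 1 / (1 + 1.549) = 0.3923.
(a) HOCl = 0.3923 × 7.5 ppm = 2.943 ppm.

(b) Volume: 2450 m³ = 2,450,000 L.
(b) After draining 31% and refilling: 148 × 0.69 + 13 × 0.31 = 106.15 ppm.
(b) Deficit to target: 142 − 106.15 = 35.85 mg/L.
(b) Mass: 35.85 mg/L × 2,450,000 L = 87,830 g cyanuric acid.

(a) 2.94 ppm; (b) 87.8 kg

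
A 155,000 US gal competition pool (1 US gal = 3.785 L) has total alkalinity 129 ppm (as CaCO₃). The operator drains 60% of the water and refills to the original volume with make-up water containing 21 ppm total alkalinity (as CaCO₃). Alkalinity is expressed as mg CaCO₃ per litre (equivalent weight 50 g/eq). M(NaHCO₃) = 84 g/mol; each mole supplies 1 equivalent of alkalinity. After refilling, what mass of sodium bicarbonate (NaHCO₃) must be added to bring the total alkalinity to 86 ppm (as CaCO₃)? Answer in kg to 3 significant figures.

Volume: 155,000 US gal × 3.785 L/gal = 586,675 L.
After draining 60% and refilling: 129 × 0.40 + 21 × 0.60 = 64.2 ppm.
Deficit to target: 86 − 64.2 = 21.8 mg/L.
As CaCO₃: 21.8 mg/L × 586,675 L = 12,790 g; ÷ 50 g/eq ÷ 1 = 255.8 mol NaHCO₃.
Mass: 255.8 × 84 = 21,490 g.

21.5 kg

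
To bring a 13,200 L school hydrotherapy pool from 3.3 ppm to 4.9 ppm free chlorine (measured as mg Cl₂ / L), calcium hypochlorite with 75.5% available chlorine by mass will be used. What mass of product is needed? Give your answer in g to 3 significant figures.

Chlorine deficit: 4.9 − 3.3 = 1.6 ppm = 1.6 mg/L as Cl₂.
Cl₂ equivalent needed: 1.6 mg/L × 13,200 L = 21,120 mg = 21.12 g.
Product at 75.5% available chlorine: 21.12 / 0.755 = 27.97 g.

28.0 g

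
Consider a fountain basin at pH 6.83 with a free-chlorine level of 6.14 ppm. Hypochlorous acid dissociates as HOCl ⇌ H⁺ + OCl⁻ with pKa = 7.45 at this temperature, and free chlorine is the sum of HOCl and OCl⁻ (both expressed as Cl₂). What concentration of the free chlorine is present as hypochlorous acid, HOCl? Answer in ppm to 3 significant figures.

[OCl⁻]/[HOCl] = 10^(pH − pKa) = 10^(6.83 − 7.45) = 10^-0.62 = 0.2399.
Fraction as HOCl = 1 / (1 + 0.2399) = 0.8065.
HOCl = 0.8065 × 6.14 ppm = 4.952 ppm.

4.95 ppm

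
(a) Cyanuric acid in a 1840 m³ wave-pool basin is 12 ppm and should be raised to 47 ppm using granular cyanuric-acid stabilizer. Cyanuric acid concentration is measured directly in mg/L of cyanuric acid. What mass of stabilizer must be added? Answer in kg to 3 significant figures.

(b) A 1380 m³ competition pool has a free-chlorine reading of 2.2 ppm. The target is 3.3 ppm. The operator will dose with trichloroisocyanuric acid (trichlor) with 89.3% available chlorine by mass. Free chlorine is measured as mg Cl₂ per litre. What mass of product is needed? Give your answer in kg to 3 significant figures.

(a) Volume: 1840 m³ = 1,840,000 L.
(a) CYA to add: (47 − 12) = 35 mg/L × 1,840,000 L = 64,400 g cyanuric acid.

(b) Volume: 1380 m³ = 1,380,000 L.
(b) Chlorine deficit: 3.3 − 2.2 = 1.1 ppm = 1.1 mg/L as Cl₂.
(b) Cl₂ equivalent needed: 1.1 mg/L × 1,380,000 L = 1,518,000 mg = 1518 g.
(b) Product at 89.3% available chlorine: 1518 / 0.893 = 1700 g.

(a) 64.4 kg; (b) 1.70 kg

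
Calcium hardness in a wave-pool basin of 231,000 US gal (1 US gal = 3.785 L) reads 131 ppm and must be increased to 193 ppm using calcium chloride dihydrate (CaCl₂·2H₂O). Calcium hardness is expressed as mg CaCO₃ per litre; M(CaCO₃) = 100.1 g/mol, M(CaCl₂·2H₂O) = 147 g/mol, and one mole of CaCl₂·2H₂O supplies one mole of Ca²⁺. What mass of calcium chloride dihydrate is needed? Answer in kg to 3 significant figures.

Volume: 231,000 US gal × 3.785 L/gal = 874,335 L.
Hardness to add: (193 − 131) = 62 mg/L as CaCO₃ × 874,335 L = 54,210 g as CaCO₃.
Moles of Ca²⁺ (1 mol Ca²⁺ ≡ 1 mol CaCO₃): 54,210 / 100.1 g/mol = 541.5 mol.
Mass of CaCl₂·2H₂O: 541.5 × 147 = 79,610 g.

79.6 kg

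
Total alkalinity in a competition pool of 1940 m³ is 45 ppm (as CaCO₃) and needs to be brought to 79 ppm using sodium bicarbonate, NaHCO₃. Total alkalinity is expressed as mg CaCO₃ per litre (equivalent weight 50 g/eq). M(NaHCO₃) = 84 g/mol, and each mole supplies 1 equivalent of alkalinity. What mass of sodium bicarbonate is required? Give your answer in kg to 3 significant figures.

111 kg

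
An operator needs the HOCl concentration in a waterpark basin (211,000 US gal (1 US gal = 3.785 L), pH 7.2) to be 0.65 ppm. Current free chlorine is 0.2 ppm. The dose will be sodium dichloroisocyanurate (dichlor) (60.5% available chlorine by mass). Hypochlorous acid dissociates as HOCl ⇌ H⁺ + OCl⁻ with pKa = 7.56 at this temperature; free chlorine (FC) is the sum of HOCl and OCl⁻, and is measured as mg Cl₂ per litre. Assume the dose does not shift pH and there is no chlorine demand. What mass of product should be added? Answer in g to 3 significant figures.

969 g

Volume: 211,000 US gal × 3.785 L/gal = 798,635 L.
[OCl⁻]/[HOCl] = 10^(pH − pKa) = 10^(7.2 − 7.56) = 0.4365; fraction as HOCl = 1/(1 + 0.4365) = 0.6961.
Free chlorine required for 0.65 ppm HOCl: 0.65 / 0.6961 = 0.9337 ppm.
FC to add: 0.9337 − 0.2 = 0.7337 mg/L as Cl₂.
Cl₂ equivalent: 0.7337 mg/L × 798,635 L = 586 g.
Product at 60.5% available Cl: 586 / 0.605 = 968.6 g.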